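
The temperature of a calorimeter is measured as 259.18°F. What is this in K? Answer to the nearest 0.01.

399.36 K

In Celsius: (259.18 - 32) × 5/9 = 126.2111°C.
In kelvin: 126.2111 + 273.15 = 399.36 K.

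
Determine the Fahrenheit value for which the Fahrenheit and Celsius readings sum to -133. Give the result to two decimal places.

-74.07°F

Let F be the Fahrenheit reading. The Celsius reading is C = 5/9·F - 17.7778.
Require F + C = -133: (14/9)·F - 17.7778 = -133.
F = (-133 + 17.7778) / (14/9) = -74.07.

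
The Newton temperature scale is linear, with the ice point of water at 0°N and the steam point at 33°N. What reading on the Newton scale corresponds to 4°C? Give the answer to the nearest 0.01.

1.32°N

Linearly onto the Newton scale: 0 + (4.0000 / 100) × (33 - 0) = 1.32°N.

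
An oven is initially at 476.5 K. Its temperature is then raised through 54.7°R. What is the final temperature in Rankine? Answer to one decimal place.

Initial temperature in Celsius: 476.5 - 273.15 = 203.3500°C.
The 54.7°R change is an interval, so only the factor 5/9 applies: +54.7 × 5/9 = +30.3889°C.
Final Celsius temperature: 203.3500 + 30.3889 = 233.7389°C.
In Rankine: 233.7389 × 1.8 + 491.67 = 912.4°R.

912.4°R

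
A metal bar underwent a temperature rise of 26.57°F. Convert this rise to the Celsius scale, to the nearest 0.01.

An interval of 1°F corresponds to 5/9°C.
26.57 × 5/9 = 14.76.

14.76°C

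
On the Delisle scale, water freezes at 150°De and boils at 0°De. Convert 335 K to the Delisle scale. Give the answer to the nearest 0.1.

First in Celsius: 335 - 273.15 = 61.8500°C.
Linearly onto the Delisle scale: 150 + (61.8500 / 100) × (0 - 150) = 57.2°De.

57.2°De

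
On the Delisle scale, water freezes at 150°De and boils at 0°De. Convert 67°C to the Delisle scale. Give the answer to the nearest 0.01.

49.50°De

Linearly onto the Delisle scale: 150 + (67.0000 / 100) × (0 - 150) = 49.50°De.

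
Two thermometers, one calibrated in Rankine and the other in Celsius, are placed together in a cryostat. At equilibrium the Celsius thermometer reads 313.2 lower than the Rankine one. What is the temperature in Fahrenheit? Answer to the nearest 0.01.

-369.56°F

Let x be the Rankine reading; then the Celsius reading is 5/9·x - 273.15.
(5/9·x - 273.15) - x = -313.2  ⇒  (-4/9)·x = -40.05  ⇒  x = 90.1125°R.
In Celsius: (90.1125 - 491.67) × 5/9 = -223.0875°C.
In Fahrenheit: -223.0875 × 1.8 + 32 = -369.56°F.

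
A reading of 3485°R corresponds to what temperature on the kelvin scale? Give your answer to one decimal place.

In Celsius: (3485 - 491.67) × 5/9 = 1662.9611°C.
In kelvin: 1662.9611 + 273.15 = 1936.1 K.

1936.1 K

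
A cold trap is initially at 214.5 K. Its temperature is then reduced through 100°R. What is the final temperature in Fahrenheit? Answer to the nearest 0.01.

-173.57°F

Initial temperature in Celsius: 214.5 - 273.15 = -58.6500°C.
The 100°R change is an interval, so only the factor 5/9 applies: -100 × 5/9 = -55.5556°C.
Final Celsius temperature: -58.6500 - 55.5556 = -114.2056°C.
In Fahrenheit: -114.2056 × 1.8 + 32 = -173.57°F.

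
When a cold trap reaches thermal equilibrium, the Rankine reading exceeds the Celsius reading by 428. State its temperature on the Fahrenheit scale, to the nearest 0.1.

Let x be the Rankine reading; then the Celsius reading is 5/9·x - 273.15.
(5/9·x - 273.15) - x = -428  ⇒  (-4/9)·x = -154.85  ⇒  x = 348.4125°R.
In Celsius: (348.4125 - 491.67) × 5/9 = -79.5875°C.
In Fahrenheit: -79.5875 × 1.8 + 32 = -111.3°F.

-111.3°F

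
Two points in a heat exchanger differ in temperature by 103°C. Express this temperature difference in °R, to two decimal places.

An interval of 1°C corresponds to 1.8°R.
103 × 1.8 = 185.40.

185.40°R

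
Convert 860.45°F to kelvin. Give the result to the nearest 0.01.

733.40 K

In Celsius: (860.45 - 32) × 5/9 = 460.2500°C.
In kelvin: 460.2500 + 273.15 = 733.40 K.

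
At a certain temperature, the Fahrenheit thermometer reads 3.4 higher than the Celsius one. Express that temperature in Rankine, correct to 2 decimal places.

Let x be the Celsius reading; then the Fahrenheit reading is 1.8·x + 32.
(1.8·x + 32) - x = 3.4  ⇒  (0.8)·x = -28.6  ⇒  x = -35.7500°C.
In Rankine: -35.7500 × 1.8 + 491.67 = 427.32°R.

427.32°R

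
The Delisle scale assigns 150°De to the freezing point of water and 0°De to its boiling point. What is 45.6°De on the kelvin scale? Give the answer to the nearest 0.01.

Linear interpolation between the fixed points: C = (45.6 - 150) × 100 / (0 - 150) = 69.6000°C.
Then 69.6000 + 273.15 = 342.75 K.

342.75 K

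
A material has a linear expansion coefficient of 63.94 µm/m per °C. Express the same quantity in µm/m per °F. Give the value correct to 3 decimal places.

Since only a temperature interval is involved, the additive offset between the scales drops out.
A change of 1°F is a change of 5/9°C, so per °F the value is 63.94 × 5/9 = 35.522.

35.522 µm/m per °F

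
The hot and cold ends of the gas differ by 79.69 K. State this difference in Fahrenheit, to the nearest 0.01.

For a temperature interval the offset drops out; only the factor 1.8 applies.
79.69 × 1.8 = 143.44.

143.44°F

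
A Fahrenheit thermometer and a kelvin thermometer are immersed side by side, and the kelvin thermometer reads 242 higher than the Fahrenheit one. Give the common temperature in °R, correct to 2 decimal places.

489.76°R

Let x be the Fahrenheit reading; then the kelvin reading is 5/9·x + 255.372.
(5/9·x + 255.372) - x = 242  ⇒  (-4/9)·x = -13.3722  ⇒  x = 30.0875°F.
In Celsius: (30.0875 - 32) × 5/9 = -1.0625°C.
In Rankine: -1.0625 × 1.8 + 491.67 = 489.76°R.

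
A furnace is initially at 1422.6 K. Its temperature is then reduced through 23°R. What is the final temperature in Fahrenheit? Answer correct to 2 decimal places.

Initial temperature in Celsius: 1422.6 - 273.15 = 1149.4500°C.
The 23°R change is an interval, so only the factor 5/9 applies: -23 × 5/9 = -12.7778°C.
Final Celsius temperature: 1149.4500 - 12.7778 = 1136.6722°C.
In Fahrenheit: 1136.6722 × 1.8 + 32 = 2078.01°F.

2078.01°F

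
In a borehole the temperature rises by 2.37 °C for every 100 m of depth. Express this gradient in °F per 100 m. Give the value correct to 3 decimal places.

4.266 °F/100 m

Since only a temperature interval is involved, the additive offset between the scales drops out.
A change of 1°C is a change of 1.8°F, so 2.37 × 1.8 = 4.266.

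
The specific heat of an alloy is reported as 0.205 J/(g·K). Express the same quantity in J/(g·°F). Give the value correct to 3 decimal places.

0.114 J/(g·°F)

Since only a temperature interval is involved, the additive offset between the scales drops out.
A change of 1°F is a change of 5/9 K, so per °F the value is 0.205 × 5/9 = 0.114.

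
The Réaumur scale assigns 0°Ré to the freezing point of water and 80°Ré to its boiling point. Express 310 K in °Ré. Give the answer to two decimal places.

29.48°Ré

First in Celsius: 310 - 273.15 = 36.8500°C.
Linearly onto the Réaumur scale: 0 + (36.8500 / 100) × (80 - 0) = 29.48°Ré.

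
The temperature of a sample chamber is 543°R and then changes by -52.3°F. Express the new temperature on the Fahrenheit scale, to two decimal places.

31.03°F

Initial temperature in Celsius: (543 - 491.67) × 5/9 = 28.5167°C.
The 52.3°F change is an interval, so only the factor 5/9 applies: -52.3 × 5/9 = -29.0556°C.
Final Celsius temperature: 28.5167 - 29.0556 = -0.5389°C.
In Fahrenheit: -0.5389 × 1.8 + 32 = 31.03°F.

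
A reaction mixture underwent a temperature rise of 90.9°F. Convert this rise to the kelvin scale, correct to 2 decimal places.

50.50 K

An interval of 1°F corresponds to 5/9 K.
90.9 × 5/9 = 50.50.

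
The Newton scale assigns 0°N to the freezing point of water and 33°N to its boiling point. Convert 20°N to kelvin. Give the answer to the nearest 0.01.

333.76 K

Linear interpolation between the fixed points: C = (20 - 0) × 100 / (33 - 0) = 60.6061°C.
Then 60.6061 + 273.15 = 333.76 K.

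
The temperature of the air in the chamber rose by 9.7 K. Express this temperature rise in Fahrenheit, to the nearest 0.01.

17.46°F

An interval of 1 K corresponds to 1.8°F.
9.7 × 1.8 = 17.46.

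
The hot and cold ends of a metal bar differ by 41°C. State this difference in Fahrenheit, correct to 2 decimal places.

73.80°F

Only the scale ratio 1.8 matters for a change in temperature.
41 × 1.8 = 73.80.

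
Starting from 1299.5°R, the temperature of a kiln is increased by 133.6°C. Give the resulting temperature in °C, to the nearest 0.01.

582.39°C

Initial temperature in Celsius: (1299.5 - 491.67) × 5/9 = 448.7944°C.
Final Celsius temperature: 448.7944 + 133.6000 = 582.3944°C.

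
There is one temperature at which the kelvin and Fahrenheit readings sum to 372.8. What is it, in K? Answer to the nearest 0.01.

297.31 K

Let K be the kelvin reading. The Fahrenheit reading is F = 1.8·K - 459.67.
Require K + F = 372.8: (2.8)·K - 459.67 = 372.8.
K = (372.8 + 459.67) / (2.8) = 297.31.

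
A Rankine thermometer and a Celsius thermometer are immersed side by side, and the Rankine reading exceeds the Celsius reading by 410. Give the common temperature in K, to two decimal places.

171.06 K

Let x be the Rankine reading; then the Celsius reading is 5/9·x - 273.15.
(5/9·x - 273.15) - x = -410  ⇒  (-4/9)·x = -136.85  ⇒  x = 307.9125°R.
In Celsius: (307.9125 - 491.67) × 5/9 = -102.0875°C.
In kelvin: -102.0875 + 273.15 = 171.06 K.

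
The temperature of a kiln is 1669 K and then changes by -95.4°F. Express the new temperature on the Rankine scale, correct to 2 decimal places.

Initial temperature in Celsius: 1669 - 273.15 = 1395.8500°C.
The 95.4°F change is an interval, so only the factor 5/9 applies: -95.4 × 5/9 = -53.0000°C.
Final Celsius temperature: 1395.8500 - 53.0000 = 1342.8500°C.
In Rankine: 1342.8500 × 1.8 + 491.67 = 2908.80°R.

2908.80°R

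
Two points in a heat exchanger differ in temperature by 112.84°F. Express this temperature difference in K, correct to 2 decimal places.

An interval of 1°F corresponds to 5/9 K.
112.84 × 5/9 = 62.69.

62.69 K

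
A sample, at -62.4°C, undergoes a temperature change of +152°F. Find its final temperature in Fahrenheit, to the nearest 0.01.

71.68°F

The 152°F change is an interval, so only the factor 5/9 applies: +152 × 5/9 = +84.4444°C.
Final Celsius temperature: -62.4000 + 84.4444 = 22.0444°C.
In Fahrenheit: 22.0444 × 1.8 + 32 = 71.68°F.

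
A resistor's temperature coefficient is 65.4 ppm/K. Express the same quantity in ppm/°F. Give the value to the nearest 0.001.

Since only a temperature interval is involved, the additive offset between the scales drops out.
A change of 1°F is a change of 5/9 K, so per °F the value is 65.4 × 5/9 = 36.333.

36.333 ppm/°F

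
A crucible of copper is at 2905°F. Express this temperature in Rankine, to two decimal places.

3364.67°R

In Celsius: (2905 - 32) × 5/9 = 1596.1111°C.
In Rankine: 1596.1111 × 1.8 + 491.67 = 3364.67°R.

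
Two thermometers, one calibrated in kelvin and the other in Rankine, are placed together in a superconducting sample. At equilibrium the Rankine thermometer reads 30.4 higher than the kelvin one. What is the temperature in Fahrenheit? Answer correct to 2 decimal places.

Let x be the kelvin reading; then the Rankine reading is 1.8·x.
(1.8·x) - x = 30.4  ⇒  (0.8)·x = 30.4  ⇒  x = 38.0000 K.
In Celsius: 38 - 273.15 = -235.1500°C.
In Fahrenheit: -235.1500 × 1.8 + 32 = -391.27°F.

-391.27°F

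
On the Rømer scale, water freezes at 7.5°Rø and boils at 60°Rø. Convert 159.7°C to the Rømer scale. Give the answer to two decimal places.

91.34°Rø

Linearly onto the Rømer scale: 7.5 + (159.7000 / 100) × (60 - 7.5) = 91.34°Rø.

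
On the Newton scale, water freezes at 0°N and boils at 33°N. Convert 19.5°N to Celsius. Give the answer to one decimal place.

59.1°C

Linear interpolation between the fixed points: C = (19.5 - 0) × 100 / (33 - 0) = 59.0909°C.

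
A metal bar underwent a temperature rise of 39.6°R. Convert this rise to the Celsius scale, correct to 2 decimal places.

An interval of 1°R corresponds to 5/9°C.
39.6 × 5/9 = 22.00.

22.00°C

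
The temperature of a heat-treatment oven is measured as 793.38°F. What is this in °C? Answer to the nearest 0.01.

422.99°C

In Celsius: (793.38 - 32) × 5/9 = 422.9889°C.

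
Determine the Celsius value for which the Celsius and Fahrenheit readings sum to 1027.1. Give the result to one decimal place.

Let C be the Celsius reading. The Fahrenheit reading is F = 1.8·C + 32.
Require C + F = 1027.1: (2.8)·C + 32 = 1027.1.
C = (1027.1 - 32) / (2.8) = 355.4.

355.4°C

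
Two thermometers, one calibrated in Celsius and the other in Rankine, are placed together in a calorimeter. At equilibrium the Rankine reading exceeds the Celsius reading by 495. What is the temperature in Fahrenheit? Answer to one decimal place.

Let x be the Celsius reading; then the Rankine reading is 1.8·x + 491.67.
(1.8·x + 491.67) - x = 495  ⇒  (0.8)·x = 3.33  ⇒  x = 4.1625°C.
In Fahrenheit: 4.1625 × 1.8 + 32 = 39.5°F.

39.5°F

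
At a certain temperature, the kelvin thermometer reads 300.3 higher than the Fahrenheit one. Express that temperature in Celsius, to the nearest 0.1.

-73.9°C

Let x be the Fahrenheit reading; then the kelvin reading is 5/9·x + 255.372.
(5/9·x + 255.372) - x = 300.3  ⇒  (-4/9)·x = 44.9278  ⇒  x = -101.0875°F.
In Celsius: (-101.0875 - 32) × 5/9 = -73.9°C.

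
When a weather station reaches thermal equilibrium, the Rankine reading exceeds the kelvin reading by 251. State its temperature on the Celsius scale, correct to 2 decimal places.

40.60°C

Let x be the kelvin reading; then the Rankine reading is 1.8·x.
(1.8·x) - x = 251  ⇒  (0.8)·x = 251  ⇒  x = 313.7500 K.
In Celsius: 313.75 - 273.15 = 40.60°C.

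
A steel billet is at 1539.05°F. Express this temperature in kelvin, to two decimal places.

In Celsius: (1539.05 - 32) × 5/9 = 837.2500°C.
In kelvin: 837.2500 + 273.15 = 1110.40 K.

1110.40 K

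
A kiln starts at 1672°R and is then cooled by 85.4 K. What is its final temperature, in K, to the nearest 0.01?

843.49 K

Initial temperature in Celsius: (1672 - 491.67) × 5/9 = 655.7389°C.
The 85.4 K change is an interval; Kelvin and Celsius degrees are the same size, so ΔC = -85.4°C.
Final Celsius temperature: 655.7389 - 85.4000 = 570.3389°C.
In kelvin: 570.3389 + 273.15 = 843.49 K.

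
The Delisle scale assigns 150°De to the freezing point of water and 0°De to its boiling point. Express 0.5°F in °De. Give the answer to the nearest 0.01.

176.25°De

First in Celsius: (0.5 - 32) × 5/9 = -17.5000°C.
Linearly onto the Delisle scale: 150 + (-17.5000 / 100) × (0 - 150) = 176.25°De.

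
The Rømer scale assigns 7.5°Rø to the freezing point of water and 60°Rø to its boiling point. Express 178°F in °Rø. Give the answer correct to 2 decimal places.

50.08°Rø

First in Celsius: (178 - 32) × 5/9 = 81.1111°C.
Linearly onto the Rømer scale: 7.5 + (81.1111 / 100) × (60 - 7.5) = 50.08°Rø.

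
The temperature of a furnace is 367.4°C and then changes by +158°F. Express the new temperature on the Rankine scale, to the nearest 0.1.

The 158°F change is an interval, so only the factor 5/9 applies: +158 × 5/9 = +87.7778°C.
Final Celsius temperature: 367.4000 + 87.7778 = 455.1778°C.
In Rankine: 455.1778 × 1.8 + 491.67 = 1311.0°R.

1311.0°R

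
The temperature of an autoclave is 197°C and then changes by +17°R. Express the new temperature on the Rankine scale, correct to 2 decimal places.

The 17°R change is an interval, so only the factor 5/9 applies: +17 × 5/9 = +9.4444°C.
Final Celsius temperature: 197.0000 + 9.4444 = 206.4444°C.
In Rankine: 206.4444 × 1.8 + 491.67 = 863.27°R.

863.27°R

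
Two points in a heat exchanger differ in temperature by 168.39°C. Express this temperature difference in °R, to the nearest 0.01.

Only the scale ratio 1.8 matters for a change in temperature.
168.39 × 1.8 = 303.10.

303.10°R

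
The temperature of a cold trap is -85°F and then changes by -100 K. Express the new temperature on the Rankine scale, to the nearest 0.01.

Initial temperature in Celsius: (-85 - 32) × 5/9 = -65.0000°C.
The 100 K change is an interval; Kelvin and Celsius degrees are the same size, so ΔC = -100°C.
Final Celsius temperature: -65.0000 - 100.0000 = -165.0000°C.
In Rankine: -165.0000 × 1.8 + 491.67 = 194.67°R.

194.67°R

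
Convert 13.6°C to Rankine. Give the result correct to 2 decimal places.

In Rankine: 13.6000 × 1.8 + 491.67 = 516.15°R.

516.15°R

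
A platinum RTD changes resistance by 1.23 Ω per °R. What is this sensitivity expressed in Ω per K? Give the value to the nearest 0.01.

2.21 Ω per K

The quantity depends on a temperature interval, so only the ratio of degree sizes applies; the offset between the scales is irrelevant.
A change of 1 K is a change of 1.8°R, so per K the value is 1.23 × 1.8 = 2.21.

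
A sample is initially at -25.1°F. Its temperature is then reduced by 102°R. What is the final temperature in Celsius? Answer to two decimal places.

-88.39°C

Initial temperature in Celsius: (-25.1 - 32) × 5/9 = -31.7222°C.
The 102°R change is an interval, so only the factor 5/9 applies: -102 × 5/9 = -56.6667°C.
Final Celsius temperature: -31.7222 - 56.6667 = -88.3889°C.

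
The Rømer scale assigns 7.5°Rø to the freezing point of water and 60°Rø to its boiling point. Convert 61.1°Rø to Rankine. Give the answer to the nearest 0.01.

Linear interpolation between the fixed points: C = (61.1 - 7.5) × 100 / (60 - 7.5) = 102.0952°C.
Then 102.0952 × 1.8 + 491.67 = 675.44°R.

675.44°R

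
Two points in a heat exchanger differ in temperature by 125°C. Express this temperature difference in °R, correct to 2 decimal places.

Only the scale ratio 1.8 matters for a change in temperature.
125 × 1.8 = 225.00.

225.00°R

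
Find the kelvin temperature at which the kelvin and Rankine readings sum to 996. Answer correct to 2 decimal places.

Let K be the kelvin reading. The Rankine reading is R = 1.8·K.
Require K + R = 996: (2.8)·K = 996.
K = (996) / (2.8) = 355.71.

355.71 K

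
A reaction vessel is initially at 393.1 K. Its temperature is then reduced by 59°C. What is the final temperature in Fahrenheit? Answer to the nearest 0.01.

Initial temperature in Celsius: 393.1 - 273.15 = 119.9500°C.
Final Celsius temperature: 119.9500 - 59.0000 = 60.9500°C.
In Fahrenheit: 60.9500 × 1.8 + 32 = 141.71°F.

141.71°F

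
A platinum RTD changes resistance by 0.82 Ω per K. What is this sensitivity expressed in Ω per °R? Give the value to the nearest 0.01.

Since only a temperature interval is involved, the additive offset between the scales drops out.
A change of 1°R is a change of 5/9 K, so per °R the value is 0.82 × 5/9 = 0.46.

0.46 Ω per °R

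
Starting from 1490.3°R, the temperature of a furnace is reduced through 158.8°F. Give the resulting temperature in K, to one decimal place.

Initial temperature in Celsius: (1490.3 - 491.67) × 5/9 = 554.7944°C.
The 158.8°F change is an interval, so only the factor 5/9 applies: -158.8 × 5/9 = -88.2222°C.
Final Celsius temperature: 554.7944 - 88.2222 = 466.5722°C.
In kelvin: 466.5722 + 273.15 = 739.7 K.

739.7 K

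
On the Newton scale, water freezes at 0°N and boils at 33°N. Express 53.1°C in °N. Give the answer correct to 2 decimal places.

17.52°N

Linearly onto the Newton scale: 0 + (53.1000 / 100) × (33 - 0) = 17.52°N.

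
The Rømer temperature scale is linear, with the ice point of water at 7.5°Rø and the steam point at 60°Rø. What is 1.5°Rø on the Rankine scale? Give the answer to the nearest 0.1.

471.1°R

Linear interpolation between the fixed points: C = (1.5 - 7.5) × 100 / (60 - 7.5) = -11.4286°C.
Then -11.4286 × 1.8 + 491.67 = 471.1°R.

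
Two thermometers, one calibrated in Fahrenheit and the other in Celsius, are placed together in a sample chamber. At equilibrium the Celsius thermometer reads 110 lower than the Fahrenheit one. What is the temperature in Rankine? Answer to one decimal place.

667.2°R

Let x be the Fahrenheit reading; then the Celsius reading is 5/9·x - 17.7778.
(5/9·x - 17.7778) - x = -110  ⇒  (-4/9)·x = -92.2222  ⇒  x = 207.5000°F.
In Celsius: (207.5 - 32) × 5/9 = 97.5000°C.
In Rankine: 97.5000 × 1.8 + 491.67 = 667.2°R.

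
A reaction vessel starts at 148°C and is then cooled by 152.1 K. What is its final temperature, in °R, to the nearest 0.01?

The 152.1 K change is an interval; Kelvin and Celsius degrees are the same size, so ΔC = -152.1°C.
Final Celsius temperature: 148.0000 - 152.1000 = -4.1000°C.
In Rankine: -4.1000 × 1.8 + 491.67 = 484.29°R.

484.29°R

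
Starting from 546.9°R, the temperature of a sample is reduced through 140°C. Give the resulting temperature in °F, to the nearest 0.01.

Initial temperature in Celsius: (546.9 - 491.67) × 5/9 = 30.6833°C.
Final Celsius temperature: 30.6833 - 140.0000 = -109.3167°C.
In Fahrenheit: -109.3167 × 1.8 + 32 = -164.77°F.

-164.77°F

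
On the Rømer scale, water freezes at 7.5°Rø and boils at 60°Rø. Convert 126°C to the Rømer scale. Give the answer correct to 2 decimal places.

Linearly onto the Rømer scale: 7.5 + (126.0000 / 100) × (60 - 7.5) = 73.65°Rø.

73.65°Rø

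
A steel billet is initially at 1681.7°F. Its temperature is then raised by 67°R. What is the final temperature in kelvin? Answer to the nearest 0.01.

Initial temperature in Celsius: (1681.7 - 32) × 5/9 = 916.5000°C.
The 67°R change is an interval, so only the factor 5/9 applies: +67 × 5/9 = +37.2222°C.
Final Celsius temperature: 916.5000 + 37.2222 = 953.7222°C.
In kelvin: 953.7222 + 273.15 = 1226.87 K.

1226.87 K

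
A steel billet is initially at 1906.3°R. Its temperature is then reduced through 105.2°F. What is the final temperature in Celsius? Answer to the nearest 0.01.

727.46°C

Initial temperature in Celsius: (1906.3 - 491.67) × 5/9 = 785.9056°C.
The 105.2°F change is an interval, so only the factor 5/9 applies: -105.2 × 5/9 = -58.4444°C.
Final Celsius temperature: 785.9056 - 58.4444 = 727.4611°C.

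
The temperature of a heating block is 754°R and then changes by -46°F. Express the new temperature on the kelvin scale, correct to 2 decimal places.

Initial temperature in Celsius: (754 - 491.67) × 5/9 = 145.7389°C.
The 46°F change is an interval, so only the factor 5/9 applies: -46 × 5/9 = -25.5556°C.
Final Celsius temperature: 145.7389 - 25.5556 = 120.1833°C.
In kelvin: 120.1833 + 273.15 = 393.33 K.

393.33 K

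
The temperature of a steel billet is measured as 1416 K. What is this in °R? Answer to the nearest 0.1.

2548.8°R

In Celsius: 1416 - 273.15 = 1142.8500°C.
In Rankine: 1142.8500 × 1.8 + 491.67 = 2548.8°R.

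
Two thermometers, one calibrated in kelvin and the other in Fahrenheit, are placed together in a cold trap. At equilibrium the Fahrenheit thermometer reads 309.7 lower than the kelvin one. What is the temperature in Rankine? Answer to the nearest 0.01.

337.43°R

Let x be the kelvin reading; then the Fahrenheit reading is 1.8·x - 459.67.
(1.8·x - 459.67) - x = -309.7  ⇒  (0.8)·x = 149.97  ⇒  x = 187.4625 K.
In Celsius: 187.4625 - 273.15 = -85.6875°C.
In Rankine: -85.6875 × 1.8 + 491.67 = 337.43°R.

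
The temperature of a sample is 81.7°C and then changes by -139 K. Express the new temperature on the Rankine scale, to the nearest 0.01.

The 139 K change is an interval; Kelvin and Celsius degrees are the same size, so ΔC = -139°C.
Final Celsius temperature: 81.7000 - 139.0000 = -57.3000°C.
In Rankine: -57.3000 × 1.8 + 491.67 = 388.53°R.

388.53°R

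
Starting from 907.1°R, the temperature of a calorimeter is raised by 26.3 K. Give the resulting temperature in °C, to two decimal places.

257.09°C

Initial temperature in Celsius: (907.1 - 491.67) × 5/9 = 230.7944°C.
The 26.3 K change is an interval; Kelvin and Celsius degrees are the same size, so ΔC = +26.3°C.
Final Celsius temperature: 230.7944 + 26.3000 = 257.0944°C.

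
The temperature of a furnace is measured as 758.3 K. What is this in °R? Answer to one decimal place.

1364.9°R

In Celsius: 758.3 - 273.15 = 485.1500°C.
In Rankine: 485.1500 × 1.8 + 491.67 = 1364.9°R.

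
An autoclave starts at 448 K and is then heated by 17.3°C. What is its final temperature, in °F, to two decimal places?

Initial temperature in Celsius: 448 - 273.15 = 174.8500°C.
Final Celsius temperature: 174.8500 + 17.3000 = 192.1500°C.
In Fahrenheit: 192.1500 × 1.8 + 32 = 377.87°F.

377.87°F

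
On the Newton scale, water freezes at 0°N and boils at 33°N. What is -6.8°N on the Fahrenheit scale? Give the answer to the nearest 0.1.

Linear interpolation between the fixed points: C = (-6.8 - 0) × 100 / (33 - 0) = -20.6061°C.
Then -20.6061 × 1.8 + 32 = -5.1°F.

-5.1°F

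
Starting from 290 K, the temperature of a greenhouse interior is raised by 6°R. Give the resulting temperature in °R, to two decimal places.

528.00°R

Initial temperature in Celsius: 290 - 273.15 = 16.8500°C.
The 6°R change is an interval, so only the factor 5/9 applies: +6 × 5/9 = +3.3333°C.
Final Celsius temperature: 16.8500 + 3.3333 = 20.1833°C.
In Rankine: 20.1833 × 1.8 + 491.67 = 528.00°R.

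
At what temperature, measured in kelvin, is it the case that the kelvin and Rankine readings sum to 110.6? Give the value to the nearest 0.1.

Let K be the kelvin reading. The Rankine reading is R = 1.8·K.
Require K + R = 110.6: (2.8)·K = 110.6.
K = (110.6) / (2.8) = 39.5.

39.5 K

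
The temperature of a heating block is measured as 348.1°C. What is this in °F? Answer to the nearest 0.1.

In Fahrenheit: 348.1000 × 1.8 + 32 = 658.6°F.

658.6°F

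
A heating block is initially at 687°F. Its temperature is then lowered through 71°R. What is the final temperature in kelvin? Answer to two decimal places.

Initial temperature in Celsius: (687 - 32) × 5/9 = 363.8889°C.
The 71°R change is an interval, so only the factor 5/9 applies: -71 × 5/9 = -39.4444°C.
Final Celsius temperature: 363.8889 - 39.4444 = 324.4444°C.
In kelvin: 324.4444 + 273.15 = 597.59 K.

597.59 K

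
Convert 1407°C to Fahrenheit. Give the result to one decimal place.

2564.6°F

In Fahrenheit: 1407.0000 × 1.8 + 32 = 2564.6°F.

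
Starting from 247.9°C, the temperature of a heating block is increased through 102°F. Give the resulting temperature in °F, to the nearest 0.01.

The 102°F change is an interval, so only the factor 5/9 applies: +102 × 5/9 = +56.6667°C.
Final Celsius temperature: 247.9000 + 56.6667 = 304.5667°C.
In Fahrenheit: 304.5667 × 1.8 + 32 = 580.22°F.

580.22°F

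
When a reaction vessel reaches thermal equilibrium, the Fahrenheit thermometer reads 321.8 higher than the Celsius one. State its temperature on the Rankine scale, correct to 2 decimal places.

1143.72°R

Let x be the Celsius reading; then the Fahrenheit reading is 1.8·x + 32.
(1.8·x + 32) - x = 321.8  ⇒  (0.8)·x = 289.8  ⇒  x = 362.2500°C.
In Rankine: 362.2500 × 1.8 + 491.67 = 1143.72°R.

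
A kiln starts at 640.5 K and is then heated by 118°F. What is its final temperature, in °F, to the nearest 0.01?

Initial temperature in Celsius: 640.5 - 273.15 = 367.3500°C.
The 118°F change is an interval, so only the factor 5/9 applies: +118 × 5/9 = +65.5556°C.
Final Celsius temperature: 367.3500 + 65.5556 = 432.9056°C.
In Fahrenheit: 432.9056 × 1.8 + 32 = 811.23°F.

811.23°F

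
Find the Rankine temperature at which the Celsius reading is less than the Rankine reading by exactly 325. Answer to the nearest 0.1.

116.7°R

Let R be the Rankine reading. The Celsius reading is C = 5/9·R - 273.15.
Require C - R = -325: (-4/9)·R - 273.15 = -325.
R = (-325 + 273.15) / (-4/9) = 116.7.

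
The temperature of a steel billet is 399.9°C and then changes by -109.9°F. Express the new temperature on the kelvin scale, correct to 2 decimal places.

611.99 K

The 109.9°F change is an interval, so only the factor 5/9 applies: -109.9 × 5/9 = -61.0556°C.
Final Celsius temperature: 399.9000 - 61.0556 = 338.8444°C.
In kelvin: 338.8444 + 273.15 = 611.99 K.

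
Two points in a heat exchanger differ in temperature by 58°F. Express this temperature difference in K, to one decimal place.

For a temperature interval the offset drops out; only the factor 5/9 applies.
58 × 5/9 = 32.2.

32.2 K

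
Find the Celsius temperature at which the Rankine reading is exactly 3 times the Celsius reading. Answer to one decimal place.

409.7°C

Let C be the Celsius reading. The Rankine reading is R = 1.8·C + 491.67.
Require R = 3·C: 1.8·C + 491.67 = 3·C.
(-1.2)·C = -491.67  ⇒  C = 409.7.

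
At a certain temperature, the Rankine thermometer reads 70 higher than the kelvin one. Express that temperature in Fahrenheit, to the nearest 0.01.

-302.17°F

Let x be the kelvin reading; then the Rankine reading is 1.8·x.
(1.8·x) - x = 70  ⇒  (0.8)·x = 70  ⇒  x = 87.5000 K.
In Celsius: 87.5 - 273.15 = -185.6500°C.
In Fahrenheit: -185.6500 × 1.8 + 32 = -302.17°F.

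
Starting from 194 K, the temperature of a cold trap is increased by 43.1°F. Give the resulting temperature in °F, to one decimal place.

-67.4°F

Initial temperature in Celsius: 194 - 273.15 = -79.1500°C.
The 43.1°F change is an interval, so only the factor 5/9 applies: +43.1 × 5/9 = +23.9444°C.
Final Celsius temperature: -79.1500 + 23.9444 = -55.2056°C.
In Fahrenheit: -55.2056 × 1.8 + 32 = -67.4°F.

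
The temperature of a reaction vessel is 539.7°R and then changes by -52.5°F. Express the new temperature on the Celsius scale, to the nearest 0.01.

-2.48°C

Initial temperature in Celsius: (539.7 - 491.67) × 5/9 = 26.6833°C.
The 52.5°F change is an interval, so only the factor 5/9 applies: -52.5 × 5/9 = -29.1667°C.
Final Celsius temperature: 26.6833 - 29.1667 = -2.4833°C.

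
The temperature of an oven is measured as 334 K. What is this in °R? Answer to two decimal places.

In Celsius: 334 - 273.15 = 60.8500°C.
In Rankine: 60.8500 × 1.8 + 491.67 = 601.20°R.

601.20°R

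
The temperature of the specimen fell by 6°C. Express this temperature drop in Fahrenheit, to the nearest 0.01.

10.80°F

For a temperature interval the offset drops out; only the factor 1.8 applies.
6 × 1.8 = 10.80.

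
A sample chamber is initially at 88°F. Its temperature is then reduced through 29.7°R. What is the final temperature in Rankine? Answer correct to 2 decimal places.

517.97°R

Initial temperature in Celsius: (88 - 32) × 5/9 = 31.1111°C.
The 29.7°R change is an interval, so only the factor 5/9 applies: -29.7 × 5/9 = -16.5000°C.
Final Celsius temperature: 31.1111 - 16.5000 = 14.6111°C.
In Rankine: 14.6111 × 1.8 + 491.67 = 517.97°R.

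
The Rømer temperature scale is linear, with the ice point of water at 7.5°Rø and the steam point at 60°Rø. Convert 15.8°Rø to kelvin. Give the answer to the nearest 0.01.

Linear interpolation between the fixed points: C = (15.8 - 7.5) × 100 / (60 - 7.5) = 15.8095°C.
Then 15.8095 + 273.15 = 288.96 K.

288.96 K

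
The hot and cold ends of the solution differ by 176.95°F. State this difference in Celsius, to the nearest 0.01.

For a temperature interval the offset drops out; only the factor 5/9 applies.
176.95 × 5/9 = 98.31.

98.31°C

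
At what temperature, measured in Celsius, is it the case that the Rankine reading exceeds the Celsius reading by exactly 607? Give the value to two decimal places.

144.16°C

Let C be the Celsius reading. The Rankine reading is R = 1.8·C + 491.67.
Require R - C = 607: (0.8)·C + 491.67 = 607.
C = (607 - 491.67) / (0.8) = 144.16.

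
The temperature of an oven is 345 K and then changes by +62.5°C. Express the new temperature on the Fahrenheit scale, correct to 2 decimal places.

273.83°F

Initial temperature in Celsius: 345 - 273.15 = 71.8500°C.
Final Celsius temperature: 71.8500 + 62.5000 = 134.3500°C.
In Fahrenheit: 134.3500 × 1.8 + 32 = 273.83°F.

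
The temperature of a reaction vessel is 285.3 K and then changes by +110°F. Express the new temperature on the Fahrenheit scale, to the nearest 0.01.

Initial temperature in Celsius: 285.3 - 273.15 = 12.1500°C.
The 110°F change is an interval, so only the factor 5/9 applies: +110 × 5/9 = +61.1111°C.
Final Celsius temperature: 12.1500 + 61.1111 = 73.2611°C.
In Fahrenheit: 73.2611 × 1.8 + 32 = 163.87°F.

163.87°F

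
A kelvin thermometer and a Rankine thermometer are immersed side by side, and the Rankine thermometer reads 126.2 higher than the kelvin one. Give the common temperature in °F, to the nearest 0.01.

-175.72°F

Let x be the kelvin reading; then the Rankine reading is 1.8·x.
(1.8·x) - x = 126.2  ⇒  (0.8)·x = 126.2  ⇒  x = 157.7500 K.
In Celsius: 157.75 - 273.15 = -115.4000°C.
In Fahrenheit: -115.4000 × 1.8 + 32 = -175.72°F.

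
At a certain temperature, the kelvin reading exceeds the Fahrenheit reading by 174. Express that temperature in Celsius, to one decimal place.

83.9°C

Let x be the Fahrenheit reading; then the kelvin reading is 5/9·x + 255.372.
(5/9·x + 255.372) - x = 174  ⇒  (-4/9)·x = -81.3722  ⇒  x = 183.0875°F.
In Celsius: (183.0875 - 32) × 5/9 = 83.9°C.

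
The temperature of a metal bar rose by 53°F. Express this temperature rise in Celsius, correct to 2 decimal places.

29.44°C

An interval of 1°F corresponds to 5/9°C.
53 × 5/9 = 29.44.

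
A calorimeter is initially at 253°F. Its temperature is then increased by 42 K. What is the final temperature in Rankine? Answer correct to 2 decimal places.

788.27°R

Initial temperature in Celsius: (253 - 32) × 5/9 = 122.7778°C.
The 42 K change is an interval; Kelvin and Celsius degrees are the same size, so ΔC = +42°C.
Final Celsius temperature: 122.7778 + 42.0000 = 164.7778°C.
In Rankine: 164.7778 × 1.8 + 491.67 = 788.27°R.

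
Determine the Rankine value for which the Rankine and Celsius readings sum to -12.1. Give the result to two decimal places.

167.82°R

Let R be the Rankine reading. The Celsius reading is C = 5/9·R - 273.15.
Require R + C = -12.1: (14/9)·R - 273.15 = -12.1.
R = (-12.1 + 273.15) / (14/9) = 167.82.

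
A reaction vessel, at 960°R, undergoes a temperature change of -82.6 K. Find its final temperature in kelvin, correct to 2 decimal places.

Initial temperature in Celsius: (960 - 491.67) × 5/9 = 260.1833°C.
The 82.6 K change is an interval; Kelvin and Celsius degrees are the same size, so ΔC = -82.6°C.
Final Celsius temperature: 260.1833 - 82.6000 = 177.5833°C.
In kelvin: 177.5833 + 273.15 = 450.73 K.

450.73 K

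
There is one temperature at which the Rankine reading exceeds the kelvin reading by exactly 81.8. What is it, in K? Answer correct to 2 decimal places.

102.25 K

Let K be the kelvin reading. The Rankine reading is R = 1.8·K.
Require R - K = 81.8: (0.8)·K = 81.8.
K = (81.8) / (0.8) = 102.25.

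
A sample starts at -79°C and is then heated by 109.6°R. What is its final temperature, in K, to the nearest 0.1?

The 109.6°R change is an interval, so only the factor 5/9 applies: +109.6 × 5/9 = +60.8889°C.
Final Celsius temperature: -79.0000 + 60.8889 = -18.1111°C.
In kelvin: -18.1111 + 273.15 = 255.0 K.

255.0 K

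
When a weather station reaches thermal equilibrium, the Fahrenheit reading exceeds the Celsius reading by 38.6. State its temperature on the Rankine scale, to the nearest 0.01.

Let x be the Celsius reading; then the Fahrenheit reading is 1.8·x + 32.
(1.8·x + 32) - x = 38.6  ⇒  (0.8)·x = 6.6  ⇒  x = 8.2500°C.
In Rankine: 8.2500 × 1.8 + 491.67 = 506.52°R.

506.52°R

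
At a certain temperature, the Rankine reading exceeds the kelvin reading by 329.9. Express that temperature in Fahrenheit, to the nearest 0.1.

282.6°F

Let x be the kelvin reading; then the Rankine reading is 1.8·x.
(1.8·x) - x = 329.9  ⇒  (0.8)·x = 329.9  ⇒  x = 412.3750 K.
In Celsius: 412.375 - 273.15 = 139.2250°C.
In Fahrenheit: 139.2250 × 1.8 + 32 = 282.6°F.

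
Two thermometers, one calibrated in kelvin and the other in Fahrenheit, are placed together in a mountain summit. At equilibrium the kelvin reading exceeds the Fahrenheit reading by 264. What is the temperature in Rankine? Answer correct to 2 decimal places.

Let x be the kelvin reading; then the Fahrenheit reading is 1.8·x - 459.67.
(1.8·x - 459.67) - x = -264  ⇒  (0.8)·x = 195.67  ⇒  x = 244.5875 K.
In Celsius: 244.5875 - 273.15 = -28.5625°C.
In Rankine: -28.5625 × 1.8 + 491.67 = 440.26°R.

440.26°R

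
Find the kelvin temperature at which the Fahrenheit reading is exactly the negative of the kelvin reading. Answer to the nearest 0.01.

164.17 K

Let K be the kelvin reading. The Fahrenheit reading is F = 1.8·K - 459.67.
Require F = -1·K: 1.8·K - 459.67 = -1·K.
(2.8)·K = 459.67  ⇒  K = 164.17.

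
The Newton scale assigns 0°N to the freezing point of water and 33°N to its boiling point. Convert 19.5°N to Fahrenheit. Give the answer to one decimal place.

138.4°F

Linear interpolation between the fixed points: C = (19.5 - 0) × 100 / (33 - 0) = 59.0909°C.
Then 59.0909 × 1.8 + 32 = 138.4°F.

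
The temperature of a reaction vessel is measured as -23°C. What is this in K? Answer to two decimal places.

250.15 K

In kelvin: -23.0000 + 273.15 = 250.15 K.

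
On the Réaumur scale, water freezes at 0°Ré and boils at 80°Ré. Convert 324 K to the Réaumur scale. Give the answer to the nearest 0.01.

40.68°Ré

First in Celsius: 324 - 273.15 = 50.8500°C.
Linearly onto the Réaumur scale: 0 + (50.8500 / 100) × (80 - 0) = 40.68°Ré.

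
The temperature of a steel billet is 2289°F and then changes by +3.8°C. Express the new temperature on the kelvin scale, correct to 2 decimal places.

Initial temperature in Celsius: (2289 - 32) × 5/9 = 1253.8889°C.
Final Celsius temperature: 1253.8889 + 3.8000 = 1257.6889°C.
In kelvin: 1257.6889 + 273.15 = 1530.84 K.

1530.84 K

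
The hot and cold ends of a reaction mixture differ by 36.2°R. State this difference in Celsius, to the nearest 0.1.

20.1°C

Only the scale ratio 5/9 matters for a change in temperature.
36.2 × 5/9 = 20.1.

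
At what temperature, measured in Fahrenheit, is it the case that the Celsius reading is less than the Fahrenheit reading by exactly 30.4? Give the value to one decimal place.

28.4°F

Let F be the Fahrenheit reading. The Celsius reading is C = 5/9·F - 17.7778.
Require C - F = -30.4: (-4/9)·F - 17.7778 = -30.4.
F = (-30.4 + 17.7778) / (-4/9) = 28.4.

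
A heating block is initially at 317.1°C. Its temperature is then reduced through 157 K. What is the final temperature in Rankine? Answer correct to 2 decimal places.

779.85°R

The 157 K change is an interval; Kelvin and Celsius degrees are the same size, so ΔC = -157°C.
Final Celsius temperature: 317.1000 - 157.0000 = 160.1000°C.
In Rankine: 160.1000 × 1.8 + 491.67 = 779.85°R.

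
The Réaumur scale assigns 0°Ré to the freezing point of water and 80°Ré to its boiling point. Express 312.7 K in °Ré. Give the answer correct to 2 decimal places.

First in Celsius: 312.7 - 273.15 = 39.5500°C.
Linearly onto the Réaumur scale: 0 + (39.5500 / 100) × (80 - 0) = 31.64°Ré.

31.64°Ré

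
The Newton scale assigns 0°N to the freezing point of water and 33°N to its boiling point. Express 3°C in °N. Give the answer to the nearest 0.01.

Linearly onto the Newton scale: 0 + (3.0000 / 100) × (33 - 0) = 0.99°N.

0.99°N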